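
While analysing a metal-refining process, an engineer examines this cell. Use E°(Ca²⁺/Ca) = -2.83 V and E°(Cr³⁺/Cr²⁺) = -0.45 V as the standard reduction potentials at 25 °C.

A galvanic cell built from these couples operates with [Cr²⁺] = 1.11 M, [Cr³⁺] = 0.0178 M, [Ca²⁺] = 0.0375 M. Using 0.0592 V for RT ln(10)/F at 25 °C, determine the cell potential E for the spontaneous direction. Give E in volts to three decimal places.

Cr³⁺/Cr²⁺ is the cathode (higher E°), Ca²⁺/Ca the anode: E°cell = -0.45 − (-2.83) = +2.38 V, n = 2.
Overall: 2 Cr³⁺(aq) + Ca(s) → 2 Cr²⁺(aq) + Ca²⁺(aq)
Q = [Cr²⁺]^2·[Ca²⁺] / ([Cr³⁺]^2); log Q = 2.164.
E = E° − (0.0592/n) log Q = +2.38 − (0.0592/2)(2.164) = +2.316 V.

+2.316 V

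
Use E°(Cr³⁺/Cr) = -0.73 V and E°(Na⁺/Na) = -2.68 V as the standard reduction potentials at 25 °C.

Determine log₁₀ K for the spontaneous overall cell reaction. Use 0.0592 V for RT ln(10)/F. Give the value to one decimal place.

98.8

Cathode: Cr³⁺/Cr; anode: Na⁺/Na. E°cell = +1.95 V, n = 3.
log K = nE°cell / 0.0592 = (3)(+1.95) / 0.0592 = 98.8.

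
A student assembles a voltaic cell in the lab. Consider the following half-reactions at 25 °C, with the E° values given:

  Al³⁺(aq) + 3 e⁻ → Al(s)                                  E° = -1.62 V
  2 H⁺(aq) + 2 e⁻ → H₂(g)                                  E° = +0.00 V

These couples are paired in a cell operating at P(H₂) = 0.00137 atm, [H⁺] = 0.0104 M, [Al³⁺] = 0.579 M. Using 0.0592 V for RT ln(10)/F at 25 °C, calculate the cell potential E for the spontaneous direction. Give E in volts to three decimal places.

+1.592 V

H⁺/H₂ is the cathode (higher E°), Al³⁺/Al the anode: E°cell = +0.00 − (-1.62) = +1.62 V, n = 6.
Overall: 6 H⁺(aq) + 2 Al(s) → 3 H₂(g) + 2 Al³⁺(aq)
Q = P(H₂)^3·[Al³⁺]^2 / ([H⁺]^6); log Q = 2.833.
E = E° − (0.0592/n) log Q = +1.62 − (0.0592/6)(2.833) = +1.592 V.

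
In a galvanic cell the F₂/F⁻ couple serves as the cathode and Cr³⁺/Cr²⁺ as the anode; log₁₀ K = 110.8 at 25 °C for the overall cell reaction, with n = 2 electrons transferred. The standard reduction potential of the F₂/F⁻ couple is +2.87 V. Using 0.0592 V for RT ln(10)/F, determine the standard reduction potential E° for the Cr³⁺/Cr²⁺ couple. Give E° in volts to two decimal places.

-0.41 V

E°cell = (0.0592/n)·log K = (0.0592/2)(110.8) = +3.280 V.
Since F₂/F⁻ is the cathode and Cr³⁺/Cr²⁺ the anode, E°cell = E°(F₂/F⁻) − E°(Cr³⁺/Cr²⁺).
So E°(Cr³⁺/Cr²⁺) = E°(F₂/F⁻) − E°cell = (+2.87) − (+3.280) = -0.41 V.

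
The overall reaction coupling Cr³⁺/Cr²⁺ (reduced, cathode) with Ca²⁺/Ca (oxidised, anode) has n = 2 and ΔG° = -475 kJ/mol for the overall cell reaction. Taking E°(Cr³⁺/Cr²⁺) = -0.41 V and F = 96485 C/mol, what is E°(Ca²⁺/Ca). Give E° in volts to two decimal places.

E°cell = −ΔG°/(nF) = −(-475×10³)/((2)(96485)) = +2.462 V.
Since Cr³⁺/Cr²⁺ is the cathode and Ca²⁺/Ca the anode, E°cell = E°(Cr³⁺/Cr²⁺) − E°(Ca²⁺/Ca).
So E°(Ca²⁺/Ca) = E°(Cr³⁺/Cr²⁺) − E°cell = (-0.41) − (+2.462) = -2.87 V.

-2.87 V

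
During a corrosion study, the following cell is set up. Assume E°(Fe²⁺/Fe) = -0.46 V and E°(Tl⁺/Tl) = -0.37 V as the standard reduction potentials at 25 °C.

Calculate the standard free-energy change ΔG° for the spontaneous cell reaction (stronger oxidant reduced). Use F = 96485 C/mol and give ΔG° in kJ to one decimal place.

-17.4 kJ

Tl⁺/Tl (E° = -0.37 V) is the cathode; Fe²⁺/Fe (E° = -0.46 V) is the anode, so E°cell = +0.09 V.
Balancing electrons gives n = 2 (lcm of 1 and 2).
ΔG° = −nFE° = −(2)(96485)(+0.09) = -17,367 J = -17.4 kJ.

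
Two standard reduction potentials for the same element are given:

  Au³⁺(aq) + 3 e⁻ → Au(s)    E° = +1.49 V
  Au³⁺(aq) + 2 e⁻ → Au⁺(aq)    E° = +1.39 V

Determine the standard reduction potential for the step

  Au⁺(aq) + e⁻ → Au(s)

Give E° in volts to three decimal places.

Sequential free energies add, so n₃E°₃ = n₁E°₁ + n₂E°₂.
With n₃ = 3, and the known step contributing 2×(+1.39) V, the unknown satisfies 1·E° = 3×(+1.49) − 2×(+1.39) = +1.690.
E° = +1.690 / 1 = +1.690 V.

+1.690 V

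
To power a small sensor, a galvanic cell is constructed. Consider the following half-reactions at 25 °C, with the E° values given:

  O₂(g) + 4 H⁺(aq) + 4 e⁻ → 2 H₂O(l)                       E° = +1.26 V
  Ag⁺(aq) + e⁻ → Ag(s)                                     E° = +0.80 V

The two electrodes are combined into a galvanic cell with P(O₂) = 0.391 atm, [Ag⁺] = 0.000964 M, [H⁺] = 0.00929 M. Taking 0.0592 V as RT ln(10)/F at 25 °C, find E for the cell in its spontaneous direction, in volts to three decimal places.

+0.512 V

O₂/H₂O is the cathode (higher E°), Ag⁺/Ag the anode: E°cell = +1.26 − (+0.80) = +0.46 V, n = 4.
Overall: O₂(g) + 4 H⁺(aq) + 4 Ag(s) → 2 H₂O(l) + 4 Ag⁺(aq)
Q = [Ag⁺]^4 / (P(O₂)·[H⁺]^4); log Q = -3.528.
E = E° − (0.0592/n) log Q = +0.46 − (0.0592/4)(-3.528) = +0.512 V.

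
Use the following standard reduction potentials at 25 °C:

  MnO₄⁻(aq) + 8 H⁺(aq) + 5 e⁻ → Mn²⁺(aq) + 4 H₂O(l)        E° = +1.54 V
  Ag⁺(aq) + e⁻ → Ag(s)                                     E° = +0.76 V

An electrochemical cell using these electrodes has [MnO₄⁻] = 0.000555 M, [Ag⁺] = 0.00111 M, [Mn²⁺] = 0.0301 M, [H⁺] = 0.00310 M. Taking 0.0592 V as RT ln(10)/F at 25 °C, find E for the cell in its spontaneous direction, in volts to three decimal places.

+0.697 V

MnO₄⁻/Mn²⁺ is the cathode (higher E°), Ag⁺/Ag the anode: E°cell = +1.54 − (+0.76) = +0.78 V, n = 5.
Overall: MnO₄⁻(aq) + 8 H⁺(aq) + 5 Ag(s) → Mn²⁺(aq) + 4 H₂O(l) + 5 Ag⁺(aq)
Q = [Mn²⁺]·[Ag⁺]^5 / ([MnO₄⁻]·[H⁺]^8); log Q = 7.030.
E = E° − (0.0592/n) log Q = +0.78 − (0.0592/5)(7.030) = +0.697 V.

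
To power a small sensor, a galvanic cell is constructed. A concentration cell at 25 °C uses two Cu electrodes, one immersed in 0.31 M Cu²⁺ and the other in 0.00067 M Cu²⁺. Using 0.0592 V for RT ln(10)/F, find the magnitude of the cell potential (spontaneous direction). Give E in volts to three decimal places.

+0.079 V

For a concentration cell E°cell = 0. The 0.31 M side is the cathode (reduction is favoured where [Cu²⁺] is higher).
With n = 2, E = −(0.0592/2) log([Cu²⁺]ₐₙ/[Cu²⁺]꜀ₐₜ) = −(0.0592/2) log(0.00067/0.31) = −(0.0592/2)(-2.665) = +0.079 V.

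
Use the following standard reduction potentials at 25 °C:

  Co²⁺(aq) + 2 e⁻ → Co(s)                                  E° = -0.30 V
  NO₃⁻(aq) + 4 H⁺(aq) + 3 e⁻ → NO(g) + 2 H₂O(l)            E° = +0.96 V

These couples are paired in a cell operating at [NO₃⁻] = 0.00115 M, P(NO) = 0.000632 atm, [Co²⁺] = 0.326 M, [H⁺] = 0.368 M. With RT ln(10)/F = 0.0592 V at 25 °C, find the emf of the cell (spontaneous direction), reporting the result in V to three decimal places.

+1.245 V

NO₃⁻/NO is the cathode (higher E°), Co²⁺/Co the anode: E°cell = +0.96 − (-0.30) = +1.26 V, n = 6.
Overall: 2 NO₃⁻(aq) + 8 H⁺(aq) + 3 Co(s) → 2 NO(g) + 4 H₂O(l) + 3 Co²⁺(aq)
Q = P(NO)^2·[Co²⁺]^3 / ([NO₃⁻]^2·[H⁺]^8); log Q = 1.493.
E = E° − (0.0592/n) log Q = +1.26 − (0.0592/6)(1.493) = +1.245 V.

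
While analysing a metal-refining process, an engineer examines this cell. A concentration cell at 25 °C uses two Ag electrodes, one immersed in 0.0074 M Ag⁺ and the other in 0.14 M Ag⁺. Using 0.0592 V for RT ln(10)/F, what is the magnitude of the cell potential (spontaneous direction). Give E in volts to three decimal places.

For a concentration cell E°cell = 0. The 0.14 M side is the cathode (reduction is favoured where [Ag⁺] is higher).
With n = 1, E = −(0.0592/1) log([Ag⁺]ₐₙ/[Ag⁺]꜀ₐₜ) = −(0.0592/1) log(0.0074/0.14) = −(0.0592/1)(-1.277) = +0.076 V.

+0.076 V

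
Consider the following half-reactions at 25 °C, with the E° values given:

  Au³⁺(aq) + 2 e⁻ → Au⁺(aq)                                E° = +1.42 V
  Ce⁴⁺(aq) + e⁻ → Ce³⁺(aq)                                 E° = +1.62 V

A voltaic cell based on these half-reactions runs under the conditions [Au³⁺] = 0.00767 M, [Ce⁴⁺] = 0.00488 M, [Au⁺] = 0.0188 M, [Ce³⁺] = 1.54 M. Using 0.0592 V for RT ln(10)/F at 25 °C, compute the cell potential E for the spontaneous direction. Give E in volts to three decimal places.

+0.064 V

Ce⁴⁺/Ce³⁺ is the cathode (higher E°), Au³⁺/Au⁺ the anode: E°cell = +1.62 − (+1.42) = +0.20 V, n = 2.
Overall: 2 Ce⁴⁺(aq) + Au⁺(aq) → 2 Ce³⁺(aq) + Au³⁺(aq)
Q = [Ce³⁺]^2·[Au³⁺] / ([Ce⁴⁺]^2·[Au⁺]); log Q = 4.609.
E = E° − (0.0592/n) log Q = +0.20 − (0.0592/2)(4.609) = +0.064 V.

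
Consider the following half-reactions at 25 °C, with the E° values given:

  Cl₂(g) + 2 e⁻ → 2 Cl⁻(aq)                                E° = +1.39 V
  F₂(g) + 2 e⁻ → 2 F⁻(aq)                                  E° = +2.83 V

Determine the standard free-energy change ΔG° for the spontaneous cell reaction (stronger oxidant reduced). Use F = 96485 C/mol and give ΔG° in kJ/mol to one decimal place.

F₂/F⁻ (E° = +2.83 V) is the cathode; Cl₂/Cl⁻ (E° = +1.39 V) is the anode, so E°cell = +1.44 V.
Balancing electrons gives n = 2 (lcm of 2 and 2).
ΔG° = −nFE° = −(2)(96485)(+1.44) = -277,877 J = -277.9 kJ/mol.

-277.9 kJ/mol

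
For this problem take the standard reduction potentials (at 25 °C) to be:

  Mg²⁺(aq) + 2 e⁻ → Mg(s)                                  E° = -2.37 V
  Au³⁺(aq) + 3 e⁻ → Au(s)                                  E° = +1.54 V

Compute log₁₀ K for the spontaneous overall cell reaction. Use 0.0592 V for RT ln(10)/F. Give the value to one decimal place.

396.3

Cathode: Au³⁺/Au; anode: Mg²⁺/Mg. E°cell = +3.91 V, n = 6.
log K = nE°cell / 0.0592 = (6)(+3.91) / 0.0592 = 396.3.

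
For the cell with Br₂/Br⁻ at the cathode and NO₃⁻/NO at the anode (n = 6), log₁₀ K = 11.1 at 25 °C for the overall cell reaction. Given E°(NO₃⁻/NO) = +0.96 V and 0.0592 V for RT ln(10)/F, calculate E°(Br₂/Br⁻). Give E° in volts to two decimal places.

+1.07 V

E°cell = (0.0592/n)·log K = (0.0592/6)(11.1) = +0.110 V.
Since Br₂/Br⁻ is the cathode and NO₃⁻/NO the anode, E°cell = E°(Br₂/Br⁻) − E°(NO₃⁻/NO).
So E°(Br₂/Br⁻) = E°cell + E°(NO₃⁻/NO) = +0.110 + (+0.96) = +1.07 V.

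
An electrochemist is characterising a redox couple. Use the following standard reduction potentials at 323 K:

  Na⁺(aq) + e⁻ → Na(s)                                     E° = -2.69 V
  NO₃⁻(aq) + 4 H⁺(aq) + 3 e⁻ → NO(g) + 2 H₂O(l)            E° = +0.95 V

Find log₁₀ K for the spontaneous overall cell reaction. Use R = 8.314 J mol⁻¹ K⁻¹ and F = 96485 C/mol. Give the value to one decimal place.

Cathode: NO₃⁻/NO; anode: Na⁺/Na. E°cell = (+0.95) − (-2.69) = +3.64 V, with n = 3.
ΔG° = −nFE° = −RT ln K, so ln K = nFE°/(RT) = (3)(96485)(+3.64) / ((8.314)(323)) = 392.347.
log₁₀ K = 392.347 / ln 10 = 170.4.

170.4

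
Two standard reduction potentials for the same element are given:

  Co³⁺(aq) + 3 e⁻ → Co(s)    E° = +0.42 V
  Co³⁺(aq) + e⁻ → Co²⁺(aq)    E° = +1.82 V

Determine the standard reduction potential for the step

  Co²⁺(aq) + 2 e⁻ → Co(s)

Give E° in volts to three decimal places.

-0.280 V

Sequential free energies add, so n₃E°₃ = n₁E°₁ + n₂E°₂.
With n₃ = 3, and the known step contributing 1×(+1.82) V, the unknown satisfies 2·E° = 3×(+0.42) − 1×(+1.82) = -0.560.
E° = -0.560 / 2 = -0.280 V.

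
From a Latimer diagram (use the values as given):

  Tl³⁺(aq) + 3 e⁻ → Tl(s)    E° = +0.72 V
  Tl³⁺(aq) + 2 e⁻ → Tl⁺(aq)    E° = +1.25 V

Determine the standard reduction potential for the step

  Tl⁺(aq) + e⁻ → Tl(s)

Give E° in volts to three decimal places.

Sequential free energies add, so n₃E°₃ = n₁E°₁ + n₂E°₂.
With n₃ = 3, and the known step contributing 2×(+1.25) V, the unknown satisfies 1·E° = 3×(+0.72) − 2×(+1.25) = -0.340.
E° = -0.340 / 1 = -0.340 V.

-0.340 V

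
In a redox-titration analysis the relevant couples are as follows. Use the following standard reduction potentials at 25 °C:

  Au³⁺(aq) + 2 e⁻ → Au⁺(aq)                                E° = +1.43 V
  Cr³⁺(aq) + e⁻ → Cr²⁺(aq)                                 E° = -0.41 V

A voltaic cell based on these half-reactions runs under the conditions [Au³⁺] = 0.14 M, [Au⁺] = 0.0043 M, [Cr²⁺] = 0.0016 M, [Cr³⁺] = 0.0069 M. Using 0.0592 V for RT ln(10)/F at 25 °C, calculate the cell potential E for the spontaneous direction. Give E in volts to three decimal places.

Au³⁺/Au⁺ is the cathode (higher E°), Cr³⁺/Cr²⁺ the anode: E°cell = +1.43 − (-0.41) = +1.84 V, n = 2.
Overall: Au³⁺(aq) + 2 Cr²⁺(aq) → Au⁺(aq) + 2 Cr³⁺(aq)
Q = [Au⁺]·[Cr³⁺]^2 / ([Au³⁺]·[Cr²⁺]^2); log Q = -0.243.
E = E° − (0.0592/n) log Q = +1.84 − (0.0592/2)(-0.243) = +1.847 V.

+1.847 V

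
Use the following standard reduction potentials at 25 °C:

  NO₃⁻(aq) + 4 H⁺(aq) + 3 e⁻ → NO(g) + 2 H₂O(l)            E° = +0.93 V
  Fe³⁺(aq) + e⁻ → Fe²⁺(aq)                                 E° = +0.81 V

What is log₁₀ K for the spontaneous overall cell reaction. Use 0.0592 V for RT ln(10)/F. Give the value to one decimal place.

6.1

Cathode: NO₃⁻/NO; anode: Fe³⁺/Fe²⁺. E°cell = +0.12 V, n = 3.
log K = nE°cell / 0.0592 = (3)(+0.12) / 0.0592 = 6.1.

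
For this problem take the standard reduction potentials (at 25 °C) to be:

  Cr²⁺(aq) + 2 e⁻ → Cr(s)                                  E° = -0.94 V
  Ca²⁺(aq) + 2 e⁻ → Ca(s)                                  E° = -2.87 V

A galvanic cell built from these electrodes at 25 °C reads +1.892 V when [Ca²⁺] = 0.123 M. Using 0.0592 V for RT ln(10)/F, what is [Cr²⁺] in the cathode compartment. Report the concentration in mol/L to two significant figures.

Cr²⁺/Cr is the cathode, Ca²⁺/Ca the anode: E°cell = +1.93 V, n = 2.
Overall reaction: Cr²⁺(aq) + Ca(s) → Cr(s) + Ca²⁺(aq); Q = [Ca²⁺]^1/[Cr²⁺]^1.
From E = E° − (0.0592/n) log Q: log Q = (E° − E)·n/0.0592 = (+1.93 − (+1.892))·2/0.0592 = 1.2838.
So 1·log[Cr²⁺] = 1·log(0.123) − log Q = -0.9101 − (1.2838) = -2.1939; [Cr²⁺] = 10^(-2.1939) ≈ 0.0064 M.

0.0064 M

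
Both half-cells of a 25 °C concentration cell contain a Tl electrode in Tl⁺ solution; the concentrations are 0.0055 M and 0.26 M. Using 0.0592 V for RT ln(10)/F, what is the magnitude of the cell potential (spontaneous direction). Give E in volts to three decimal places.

For a concentration cell E°cell = 0. The 0.26 M side is the cathode (reduction is favoured where [Tl⁺] is higher).
With n = 1, E = −(0.0592/1) log([Tl⁺]ₐₙ/[Tl⁺]꜀ₐₜ) = −(0.0592/1) log(0.0055/0.26) = −(0.0592/1)(-1.675) = +0.099 V.

+0.099 V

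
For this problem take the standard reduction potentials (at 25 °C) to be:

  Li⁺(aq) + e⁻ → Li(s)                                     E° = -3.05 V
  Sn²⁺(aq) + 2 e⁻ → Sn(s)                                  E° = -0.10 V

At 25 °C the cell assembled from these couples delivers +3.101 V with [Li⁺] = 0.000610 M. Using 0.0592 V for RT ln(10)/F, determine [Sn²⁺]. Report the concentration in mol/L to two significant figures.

0.047 M

Sn²⁺/Sn is the cathode, Li⁺/Li the anode: E°cell = +2.95 V, n = 2.
Overall reaction: Sn²⁺(aq) + 2 Li(s) → Sn(s) + 2 Li⁺(aq); Q = [Li⁺]^2/[Sn²⁺]^1.
From E = E° − (0.0592/n) log Q: log Q = (E° − E)·n/0.0592 = (+2.95 − (+3.101))·2/0.0592 = -5.1014.
So 1·log[Sn²⁺] = 2·log(0.00061) − log Q = -6.4293 − (-5.1014) = -1.3279; [Sn²⁺] = 10^(-1.3279) ≈ 0.047 M.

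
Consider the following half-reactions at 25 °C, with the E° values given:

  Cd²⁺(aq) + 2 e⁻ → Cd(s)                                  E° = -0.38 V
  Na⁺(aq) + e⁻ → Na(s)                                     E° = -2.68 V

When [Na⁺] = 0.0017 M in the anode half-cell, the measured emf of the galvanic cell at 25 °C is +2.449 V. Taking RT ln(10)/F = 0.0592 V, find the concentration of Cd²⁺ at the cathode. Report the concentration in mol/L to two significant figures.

Cd²⁺/Cd is the cathode, Na⁺/Na the anode: E°cell = +2.30 V, n = 2.
Overall reaction: Cd²⁺(aq) + 2 Na(s) → Cd(s) + 2 Na⁺(aq); Q = [Na⁺]^2/[Cd²⁺]^1.
From E = E° − (0.0592/n) log Q: log Q = (E° − E)·n/0.0592 = (+2.30 − (+2.449))·2/0.0592 = -5.0338.
So 1·log[Cd²⁺] = 2·log(0.0017) − log Q = -5.5391 − (-5.0338) = -0.5053; [Cd²⁺] = 10^(-0.5053) ≈ 0.31 M.

0.31 M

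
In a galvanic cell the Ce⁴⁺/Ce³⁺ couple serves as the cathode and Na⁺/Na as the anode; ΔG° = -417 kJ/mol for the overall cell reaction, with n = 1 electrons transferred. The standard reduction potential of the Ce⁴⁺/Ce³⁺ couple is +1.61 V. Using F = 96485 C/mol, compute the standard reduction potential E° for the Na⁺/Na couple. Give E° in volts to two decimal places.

E°cell = −ΔG°/(nF) = −(-417×10³)/((1)(96485)) = +4.322 V.
Since Ce⁴⁺/Ce³⁺ is the cathode and Na⁺/Na the anode, E°cell = E°(Ce⁴⁺/Ce³⁺) − E°(Na⁺/Na).
So E°(Na⁺/Na) = E°(Ce⁴⁺/Ce³⁺) − E°cell = (+1.61) − (+4.322) = -2.71 V.

-2.71 V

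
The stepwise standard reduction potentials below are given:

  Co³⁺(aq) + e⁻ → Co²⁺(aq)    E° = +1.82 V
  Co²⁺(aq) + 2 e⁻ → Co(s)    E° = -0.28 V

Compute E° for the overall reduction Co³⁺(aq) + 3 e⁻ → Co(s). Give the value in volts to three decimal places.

+0.420 V

Adding the free-energy changes (−nFE°) of the two steps gives −n₃FE°₃ = −n₁FE°₁ − n₂FE°₂.
E°₃ = (1×+1.82 + 2×-0.28) / 3 = (+1.260) / 3 = +0.420 V.
E° values themselves are not directly additive — weighting by electron count is essential.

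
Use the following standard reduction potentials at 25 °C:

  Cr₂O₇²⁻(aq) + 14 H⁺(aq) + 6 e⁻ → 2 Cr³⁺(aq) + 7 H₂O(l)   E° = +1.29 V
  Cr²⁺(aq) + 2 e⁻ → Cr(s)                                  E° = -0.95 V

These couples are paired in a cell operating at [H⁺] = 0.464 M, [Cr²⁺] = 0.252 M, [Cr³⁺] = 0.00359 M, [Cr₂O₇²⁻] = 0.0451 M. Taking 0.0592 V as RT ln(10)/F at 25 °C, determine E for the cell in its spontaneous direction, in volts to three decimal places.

Cr₂O₇²⁻/Cr³⁺ is the cathode (higher E°), Cr²⁺/Cr the anode: E°cell = +1.29 − (-0.95) = +2.24 V, n = 6.
Overall: Cr₂O₇²⁻(aq) + 14 H⁺(aq) + 3 Cr(s) → 2 Cr³⁺(aq) + 7 H₂O(l) + 3 Cr²⁺(aq)
Q = [Cr³⁺]^2·[Cr²⁺]^3 / ([Cr₂O₇²⁻]·[H⁺]^14); log Q = -0.671.
E = E° − (0.0592/n) log Q = +2.24 − (0.0592/6)(-0.671) = +2.247 V.

+2.247 V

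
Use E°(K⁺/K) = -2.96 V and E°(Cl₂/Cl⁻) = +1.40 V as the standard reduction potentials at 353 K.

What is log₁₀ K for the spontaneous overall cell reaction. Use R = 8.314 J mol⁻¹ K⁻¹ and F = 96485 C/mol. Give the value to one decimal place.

Cathode: Cl₂/Cl⁻; anode: K⁺/K. E°cell = (+1.40) − (-2.96) = +4.36 V, with n = 2.
ΔG° = −nFE° = −RT ln K, so ln K = nFE°/(RT) = (2)(96485)(+4.36) / ((8.314)(353)) = 286.676.
log₁₀ K = 286.676 / ln 10 = 124.5.

124.5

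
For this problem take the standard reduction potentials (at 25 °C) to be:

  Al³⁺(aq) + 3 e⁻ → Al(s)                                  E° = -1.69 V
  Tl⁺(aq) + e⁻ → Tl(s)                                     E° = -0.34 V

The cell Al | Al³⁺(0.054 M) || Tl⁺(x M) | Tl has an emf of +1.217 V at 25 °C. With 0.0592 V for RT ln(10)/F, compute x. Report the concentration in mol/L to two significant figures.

Tl⁺/Tl is the cathode, Al³⁺/Al the anode: E°cell = +1.35 V, n = 3.
Overall reaction: 3 Tl⁺(aq) + Al(s) → 3 Tl(s) + Al³⁺(aq); Q = [Al³⁺]^1/[Tl⁺]^3.
From E = E° − (0.0592/n) log Q: log Q = (E° − E)·n/0.0592 = (+1.35 − (+1.217))·3/0.0592 = 6.7399.
So 3·log[Tl⁺] = 1·log(0.054) − log Q = -1.2676 − (6.7399) = -8.0075; log[Tl⁺] = -8.0075 / 3 = -2.6692; [Tl⁺] = 10^(-2.6692) ≈ 0.0021 M.

0.0021 M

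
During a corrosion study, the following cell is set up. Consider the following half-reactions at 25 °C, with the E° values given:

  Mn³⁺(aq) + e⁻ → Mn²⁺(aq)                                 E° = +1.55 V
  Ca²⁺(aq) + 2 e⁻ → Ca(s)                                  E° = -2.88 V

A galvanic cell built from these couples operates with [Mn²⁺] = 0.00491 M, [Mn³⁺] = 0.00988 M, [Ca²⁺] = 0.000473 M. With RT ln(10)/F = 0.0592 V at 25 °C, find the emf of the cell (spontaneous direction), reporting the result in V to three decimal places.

Mn³⁺/Mn²⁺ is the cathode (higher E°), Ca²⁺/Ca the anode: E°cell = +1.55 − (-2.88) = +4.43 V, n = 2.
Overall: 2 Mn³⁺(aq) + Ca(s) → 2 Mn²⁺(aq) + Ca²⁺(aq)
Q = [Mn²⁺]^2·[Ca²⁺] / ([Mn³⁺]^2); log Q = -3.932.
E = E° − (0.0592/n) log Q = +4.43 − (0.0592/2)(-3.932) = +4.546 V.

+4.546 V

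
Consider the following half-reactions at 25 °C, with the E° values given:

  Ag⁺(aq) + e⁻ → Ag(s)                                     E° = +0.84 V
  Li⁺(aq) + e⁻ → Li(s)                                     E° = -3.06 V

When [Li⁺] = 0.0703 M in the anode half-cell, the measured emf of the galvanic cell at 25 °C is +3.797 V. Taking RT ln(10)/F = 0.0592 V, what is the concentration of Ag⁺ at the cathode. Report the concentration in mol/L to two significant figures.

0.0013 M

Ag⁺/Ag is the cathode, Li⁺/Li the anode: E°cell = +3.90 V, n = 1.
Overall reaction: Ag⁺(aq) + Li(s) → Ag(s) + Li⁺(aq); Q = [Li⁺]^1/[Ag⁺]^1.
From E = E° − (0.0592/n) log Q: log Q = (E° − E)·n/0.0592 = (+3.90 − (+3.797))·1/0.0592 = 1.7399.
So 1·log[Ag⁺] = 1·log(0.0703) − log Q = -1.1530 − (1.7399) = -2.8929; [Ag⁺] = 10^(-2.8929) ≈ 0.0013 M.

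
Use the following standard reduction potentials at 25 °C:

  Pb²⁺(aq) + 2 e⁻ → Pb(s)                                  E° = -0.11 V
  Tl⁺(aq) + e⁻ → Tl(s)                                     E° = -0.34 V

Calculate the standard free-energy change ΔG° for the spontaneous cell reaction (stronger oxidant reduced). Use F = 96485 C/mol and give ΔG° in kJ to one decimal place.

Pb²⁺/Pb (E° = -0.11 V) is the cathode; Tl⁺/Tl (E° = -0.34 V) is the anode, so E°cell = +0.23 V.
Balancing electrons gives n = 2 (lcm of 2 and 1).
ΔG° = −nFE° = −(2)(96485)(+0.23) = -44,383 J = -44.4 kJ.

-44.4 kJ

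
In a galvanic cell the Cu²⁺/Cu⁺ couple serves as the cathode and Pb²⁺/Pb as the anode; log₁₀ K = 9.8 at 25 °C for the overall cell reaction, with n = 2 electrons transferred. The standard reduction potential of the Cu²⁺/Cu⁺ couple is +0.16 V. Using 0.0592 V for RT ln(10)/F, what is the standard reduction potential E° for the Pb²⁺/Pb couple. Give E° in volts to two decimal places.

-0.13 V

E°cell = (0.0592/n)·log K = (0.0592/2)(9.8) = +0.290 V.
Since Cu²⁺/Cu⁺ is the cathode and Pb²⁺/Pb the anode, E°cell = E°(Cu²⁺/Cu⁺) − E°(Pb²⁺/Pb).
So E°(Pb²⁺/Pb) = E°(Cu²⁺/Cu⁺) − E°cell = (+0.16) − (+0.290) = -0.13 V.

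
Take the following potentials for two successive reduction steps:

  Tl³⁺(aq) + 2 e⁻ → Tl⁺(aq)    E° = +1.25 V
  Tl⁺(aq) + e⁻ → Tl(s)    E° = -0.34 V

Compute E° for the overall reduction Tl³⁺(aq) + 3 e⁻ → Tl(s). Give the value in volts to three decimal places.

Standard free energies of sequential steps add: ΔG°₃ = ΔG°₁ + ΔG°₂, so n₃E°₃ = n₁E°₁ + n₂E°₂.
E°₃ = (2×+1.25 + 1×-0.34) / 3 = (+2.160) / 3 = +0.720 V.
E° values themselves are not directly additive — weighting by electron count is essential.

+0.720 V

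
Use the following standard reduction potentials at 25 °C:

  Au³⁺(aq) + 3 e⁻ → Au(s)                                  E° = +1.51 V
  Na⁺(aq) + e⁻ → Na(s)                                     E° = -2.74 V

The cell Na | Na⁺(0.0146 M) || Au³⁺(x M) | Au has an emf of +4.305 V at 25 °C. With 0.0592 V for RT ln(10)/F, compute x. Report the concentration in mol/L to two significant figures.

Au³⁺/Au is the cathode, Na⁺/Na the anode: E°cell = +4.25 V, n = 3.
Overall reaction: Au³⁺(aq) + 3 Na(s) → Au(s) + 3 Na⁺(aq); Q = [Na⁺]^3/[Au³⁺]^1.
From E = E° − (0.0592/n) log Q: log Q = (E° − E)·n/0.0592 = (+4.25 − (+4.305))·3/0.0592 = -2.7872.
So 1·log[Au³⁺] = 3·log(0.0146) − log Q = -5.5069 − (-2.7872) = -2.7197; [Au³⁺] = 10^(-2.7197) ≈ 0.0019 M.

0.0019 M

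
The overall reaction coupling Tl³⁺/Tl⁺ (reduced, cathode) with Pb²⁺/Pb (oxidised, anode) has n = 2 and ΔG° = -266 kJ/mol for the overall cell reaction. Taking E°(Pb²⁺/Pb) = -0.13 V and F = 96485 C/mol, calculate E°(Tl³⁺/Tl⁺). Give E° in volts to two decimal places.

+1.25 V

E°cell = −ΔG°/(nF) = −(-266×10³)/((2)(96485)) = +1.378 V.
Since Tl³⁺/Tl⁺ is the cathode and Pb²⁺/Pb the anode, E°cell = E°(Tl³⁺/Tl⁺) − E°(Pb²⁺/Pb).
So E°(Tl³⁺/Tl⁺) = E°cell + E°(Pb²⁺/Pb) = +1.378 + (-0.13) = +1.25 V.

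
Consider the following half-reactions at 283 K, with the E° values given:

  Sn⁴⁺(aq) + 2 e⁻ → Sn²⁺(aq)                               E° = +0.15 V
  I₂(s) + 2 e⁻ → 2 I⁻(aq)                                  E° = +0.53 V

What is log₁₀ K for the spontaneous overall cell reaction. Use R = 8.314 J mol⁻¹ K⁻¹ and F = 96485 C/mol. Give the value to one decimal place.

13.5

Cathode: I₂/I⁻; anode: Sn⁴⁺/Sn²⁺. E°cell = (+0.53) − (+0.15) = +0.38 V, with n = 2.
ΔG° = −nFE° = −RT ln K, so ln K = nFE°/(RT) = (2)(96485)(+0.38) / ((8.314)(283)) = 31.166.
log₁₀ K = 31.166 / ln 10 = 13.5.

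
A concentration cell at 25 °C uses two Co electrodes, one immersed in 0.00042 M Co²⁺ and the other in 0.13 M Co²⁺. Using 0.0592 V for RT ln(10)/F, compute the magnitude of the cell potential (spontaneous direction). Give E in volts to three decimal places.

+0.074 V

For a concentration cell E°cell = 0. The 0.13 M side is the cathode (reduction is favoured where [Co²⁺] is higher).
With n = 2, E = −(0.0592/2) log([Co²⁺]ₐₙ/[Co²⁺]꜀ₐₜ) = −(0.0592/2) log(0.00042/0.13) = −(0.0592/2)(-2.491) = +0.074 V.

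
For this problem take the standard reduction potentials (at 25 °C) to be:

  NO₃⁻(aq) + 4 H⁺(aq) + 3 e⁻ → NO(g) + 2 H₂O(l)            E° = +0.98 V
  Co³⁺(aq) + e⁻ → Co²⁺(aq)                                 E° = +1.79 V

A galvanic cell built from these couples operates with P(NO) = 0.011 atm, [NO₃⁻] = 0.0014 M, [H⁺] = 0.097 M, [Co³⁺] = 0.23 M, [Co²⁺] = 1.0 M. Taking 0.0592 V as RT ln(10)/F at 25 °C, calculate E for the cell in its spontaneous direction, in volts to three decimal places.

Co³⁺/Co²⁺ is the cathode (higher E°), NO₃⁻/NO the anode: E°cell = +1.79 − (+0.98) = +0.81 V, n = 3.
Overall: 3 Co³⁺(aq) + NO(g) + 2 H₂O(l) → 3 Co²⁺(aq) + NO₃⁻(aq) + 4 H⁺(aq)
Q = [Co²⁺]^3·[NO₃⁻]·[H⁺]^4 / ([Co³⁺]^3·P(NO)); log Q = -3.033.
E = E° − (0.0592/n) log Q = +0.81 − (0.0592/3)(-3.033) = +0.870 V.

+0.870 V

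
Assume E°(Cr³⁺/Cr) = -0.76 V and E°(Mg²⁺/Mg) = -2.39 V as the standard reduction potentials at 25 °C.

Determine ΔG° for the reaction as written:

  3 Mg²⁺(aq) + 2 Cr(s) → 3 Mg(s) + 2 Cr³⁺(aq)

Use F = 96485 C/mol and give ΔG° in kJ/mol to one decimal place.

+943.6 kJ/mol

As written, Mg²⁺/Mg is reduced (cathode) and Cr³⁺/Cr is oxidised (anode), so E°cell = (-2.39) − (-0.76) = -1.63 V.
Balancing electrons gives n = 6.
ΔG° = −nFE° = −(6)(96485)(-1.63) = 943,623 J = +943.6 kJ/mol.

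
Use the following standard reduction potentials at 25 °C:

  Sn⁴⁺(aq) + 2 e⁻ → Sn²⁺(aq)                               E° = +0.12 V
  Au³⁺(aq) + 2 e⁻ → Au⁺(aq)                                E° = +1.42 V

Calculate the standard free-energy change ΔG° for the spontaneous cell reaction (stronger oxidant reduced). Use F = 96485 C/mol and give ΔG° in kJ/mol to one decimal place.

Au³⁺/Au⁺ (E° = +1.42 V) is the cathode; Sn⁴⁺/Sn²⁺ (E° = +0.12 V) is the anode, so E°cell = +1.30 V.
Balancing electrons gives n = 2 (lcm of 2 and 2).
ΔG° = −nFE° = −(2)(96485)(+1.30) = -250,861 J = -250.9 kJ/mol.

-250.9 kJ/mol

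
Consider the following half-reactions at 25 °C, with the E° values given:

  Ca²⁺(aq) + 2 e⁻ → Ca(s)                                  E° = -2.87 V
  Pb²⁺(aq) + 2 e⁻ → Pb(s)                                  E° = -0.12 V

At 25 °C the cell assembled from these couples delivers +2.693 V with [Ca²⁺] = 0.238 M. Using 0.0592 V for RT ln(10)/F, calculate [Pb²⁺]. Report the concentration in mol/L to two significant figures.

Pb²⁺/Pb is the cathode, Ca²⁺/Ca the anode: E°cell = +2.75 V, n = 2.
Overall reaction: Pb²⁺(aq) + Ca(s) → Pb(s) + Ca²⁺(aq); Q = [Ca²⁺]^1/[Pb²⁺]^1.
From E = E° − (0.0592/n) log Q: log Q = (E° − E)·n/0.0592 = (+2.75 − (+2.693))·2/0.0592 = 1.9257.
So 1·log[Pb²⁺] = 1·log(0.238) − log Q = -0.6234 − (1.9257) = -2.5491; [Pb²⁺] = 10^(-2.5491) ≈ 0.0028 M.

0.0028 M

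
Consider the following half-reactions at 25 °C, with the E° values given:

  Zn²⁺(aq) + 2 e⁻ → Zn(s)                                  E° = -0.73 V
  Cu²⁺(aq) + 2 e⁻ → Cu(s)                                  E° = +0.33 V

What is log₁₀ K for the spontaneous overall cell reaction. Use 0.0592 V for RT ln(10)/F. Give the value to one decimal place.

35.8

Cathode: Cu²⁺/Cu; anode: Zn²⁺/Zn. E°cell = +1.06 V, n = 2.
log K = nE°cell / 0.0592 = (2)(+1.06) / 0.0592 = 35.8.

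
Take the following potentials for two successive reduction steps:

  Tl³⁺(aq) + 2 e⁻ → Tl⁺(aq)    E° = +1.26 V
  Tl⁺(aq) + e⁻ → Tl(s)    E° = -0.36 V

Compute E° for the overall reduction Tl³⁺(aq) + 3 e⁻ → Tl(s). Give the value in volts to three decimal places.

+0.720 V

Standard free energies of sequential steps add: ΔG°₃ = ΔG°₁ + ΔG°₂, so n₃E°₃ = n₁E°₁ + n₂E°₂.
E°₃ = (2×+1.26 + 1×-0.36) / 3 = (+2.160) / 3 = +0.720 V.
E° values themselves are not directly additive — weighting by electron count is essential.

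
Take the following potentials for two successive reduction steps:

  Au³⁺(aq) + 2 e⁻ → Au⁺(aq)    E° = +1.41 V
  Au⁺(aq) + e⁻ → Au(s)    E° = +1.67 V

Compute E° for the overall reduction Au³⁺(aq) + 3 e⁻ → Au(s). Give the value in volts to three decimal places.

+1.497 V

Standard free energies of sequential steps add: ΔG°₃ = ΔG°₁ + ΔG°₂, so n₃E°₃ = n₁E°₁ + n₂E°₂.
E°₃ = (2×+1.41 + 1×+1.67) / 3 = (+4.490) / 3 = +1.497 V.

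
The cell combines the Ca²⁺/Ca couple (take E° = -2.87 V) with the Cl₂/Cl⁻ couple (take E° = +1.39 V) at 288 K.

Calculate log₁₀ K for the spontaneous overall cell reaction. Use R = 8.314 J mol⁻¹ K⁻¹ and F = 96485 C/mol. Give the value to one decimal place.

Cathode: Cl₂/Cl⁻; anode: Ca²⁺/Ca. E°cell = (+1.39) − (-2.87) = +4.26 V, with n = 2.
ΔG° = −nFE° = −RT ln K, so ln K = nFE°/(RT) = (2)(96485)(+4.26) / ((8.314)(288)) = 343.318.
log₁₀ K = 343.318 / ln 10 = 149.1.

149.1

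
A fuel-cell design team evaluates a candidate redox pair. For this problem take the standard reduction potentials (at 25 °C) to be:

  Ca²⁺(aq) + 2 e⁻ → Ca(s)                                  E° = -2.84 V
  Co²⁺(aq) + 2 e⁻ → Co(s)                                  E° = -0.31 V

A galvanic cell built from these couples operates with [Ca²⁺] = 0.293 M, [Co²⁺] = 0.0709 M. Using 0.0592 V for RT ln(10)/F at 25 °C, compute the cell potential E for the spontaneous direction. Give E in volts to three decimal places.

Co²⁺/Co is the cathode (higher E°), Ca²⁺/Ca the anode: E°cell = -0.31 − (-2.84) = +2.53 V, n = 2.
Overall: Co²⁺(aq) + Ca(s) → Co(s) + Ca²⁺(aq)
Q = [Ca²⁺] / ([Co²⁺]); log Q = 0.616.
E = E° − (0.0592/n) log Q = +2.53 − (0.0592/2)(0.616) = +2.512 V.

+2.512 V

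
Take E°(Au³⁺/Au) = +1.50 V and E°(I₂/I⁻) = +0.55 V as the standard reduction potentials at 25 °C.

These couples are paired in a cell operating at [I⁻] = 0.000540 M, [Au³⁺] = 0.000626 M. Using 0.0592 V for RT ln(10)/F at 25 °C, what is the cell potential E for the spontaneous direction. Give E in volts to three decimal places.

+0.693 V

Au³⁺/Au is the cathode (higher E°), I₂/I⁻ the anode: E°cell = +1.50 − (+0.55) = +0.95 V, n = 6.
Overall: 2 Au³⁺(aq) + 6 I⁻(aq) → 2 Au(s) + 3 I₂(s)
Q = 1 / ([Au³⁺]^2·[I⁻]^6); log Q = 26.012.
E = E° − (0.0592/n) log Q = +0.95 − (0.0592/6)(26.012) = +0.693 V.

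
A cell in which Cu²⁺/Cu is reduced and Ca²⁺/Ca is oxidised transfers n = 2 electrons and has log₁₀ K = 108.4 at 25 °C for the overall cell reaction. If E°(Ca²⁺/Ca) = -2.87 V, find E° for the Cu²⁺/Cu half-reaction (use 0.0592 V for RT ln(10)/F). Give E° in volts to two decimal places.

+0.34 V

E°cell = (0.0592/n)·log K = (0.0592/2)(108.4) = +3.209 V.
Since Cu²⁺/Cu is the cathode and Ca²⁺/Ca the anode, E°cell = E°(Cu²⁺/Cu) − E°(Ca²⁺/Ca).
So E°(Cu²⁺/Cu) = E°cell + E°(Ca²⁺/Ca) = +3.209 + (-2.87) = +0.34 V.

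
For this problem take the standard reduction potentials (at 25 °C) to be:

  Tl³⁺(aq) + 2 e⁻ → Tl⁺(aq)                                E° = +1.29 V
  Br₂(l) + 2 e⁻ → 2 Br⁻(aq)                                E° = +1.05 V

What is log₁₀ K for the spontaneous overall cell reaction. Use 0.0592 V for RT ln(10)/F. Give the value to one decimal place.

Cathode: Tl³⁺/Tl⁺; anode: Br₂/Br⁻. E°cell = +0.24 V, n = 2.
log K = nE°cell / 0.0592 = (2)(+0.24) / 0.0592 = 8.1.

8.1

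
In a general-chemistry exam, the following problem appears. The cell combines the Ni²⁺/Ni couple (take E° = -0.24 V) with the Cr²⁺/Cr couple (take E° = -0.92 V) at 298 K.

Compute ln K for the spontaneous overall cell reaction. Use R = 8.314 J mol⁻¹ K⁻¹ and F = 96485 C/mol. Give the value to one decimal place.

Cathode: Ni²⁺/Ni; anode: Cr²⁺/Cr. E°cell = (-0.24) − (-0.92) = +0.68 V, with n = 2.
ΔG° = −nFE° = −RT ln K, so ln K = nFE°/(RT) = (2)(96485)(+0.68) / ((8.314)(298)) = 52.963.

53.0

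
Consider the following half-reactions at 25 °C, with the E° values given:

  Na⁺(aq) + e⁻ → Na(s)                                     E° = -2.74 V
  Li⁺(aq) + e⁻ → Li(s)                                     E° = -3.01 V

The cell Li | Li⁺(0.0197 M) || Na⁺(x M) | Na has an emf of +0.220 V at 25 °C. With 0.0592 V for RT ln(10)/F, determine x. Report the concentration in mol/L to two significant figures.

0.0028 M

Na⁺/Na is the cathode, Li⁺/Li the anode: E°cell = +0.27 V, n = 1.
Overall reaction: Na⁺(aq) + Li(s) → Na(s) + Li⁺(aq); Q = [Li⁺]^1/[Na⁺]^1.
From E = E° − (0.0592/n) log Q: log Q = (E° − E)·n/0.0592 = (+0.27 − (+0.220))·1/0.0592 = 0.8446.
So 1·log[Na⁺] = 1·log(0.0197) − log Q = -1.7055 − (0.8446) = -2.5501; [Na⁺] = 10^(-2.5501) ≈ 0.0028 M.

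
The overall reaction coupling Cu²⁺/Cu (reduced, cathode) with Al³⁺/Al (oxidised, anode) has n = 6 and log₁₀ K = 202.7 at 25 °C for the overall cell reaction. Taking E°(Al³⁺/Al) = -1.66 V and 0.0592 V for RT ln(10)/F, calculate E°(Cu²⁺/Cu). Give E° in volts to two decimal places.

+0.34 V

E°cell = (0.0592/n)·log K = (0.0592/6)(202.7) = +2.000 V.
Since Cu²⁺/Cu is the cathode and Al³⁺/Al the anode, E°cell = E°(Cu²⁺/Cu) − E°(Al³⁺/Al).
So E°(Cu²⁺/Cu) = E°cell + E°(Al³⁺/Al) = +2.000 + (-1.66) = +0.34 V.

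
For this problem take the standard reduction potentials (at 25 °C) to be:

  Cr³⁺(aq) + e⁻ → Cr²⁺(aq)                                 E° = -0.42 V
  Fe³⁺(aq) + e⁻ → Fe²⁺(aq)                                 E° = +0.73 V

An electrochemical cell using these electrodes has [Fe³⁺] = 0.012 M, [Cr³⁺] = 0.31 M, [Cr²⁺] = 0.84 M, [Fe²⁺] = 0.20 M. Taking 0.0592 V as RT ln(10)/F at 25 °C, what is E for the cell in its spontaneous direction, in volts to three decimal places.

+1.103 V

Fe³⁺/Fe²⁺ is the cathode (higher E°), Cr³⁺/Cr²⁺ the anode: E°cell = +0.73 − (-0.42) = +1.15 V, n = 1.
Overall: Fe³⁺(aq) + Cr²⁺(aq) → Fe²⁺(aq) + Cr³⁺(aq)
Q = [Fe²⁺]·[Cr³⁺] / ([Fe³⁺]·[Cr²⁺]); log Q = 0.789.
E = E° − (0.0592/n) log Q = +1.15 − (0.0592/1)(0.789) = +1.103 V.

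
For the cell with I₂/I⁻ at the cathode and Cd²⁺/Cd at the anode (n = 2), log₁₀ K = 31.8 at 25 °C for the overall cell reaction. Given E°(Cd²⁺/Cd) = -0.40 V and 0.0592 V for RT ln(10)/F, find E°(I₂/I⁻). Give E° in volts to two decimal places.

+0.54 V

E°cell = (0.0592/n)·log K = (0.0592/2)(31.8) = +0.941 V.
Since I₂/I⁻ is the cathode and Cd²⁺/Cd the anode, E°cell = E°(I₂/I⁻) − E°(Cd²⁺/Cd).
So E°(I₂/I⁻) = E°cell + E°(Cd²⁺/Cd) = +0.941 + (-0.40) = +0.54 V.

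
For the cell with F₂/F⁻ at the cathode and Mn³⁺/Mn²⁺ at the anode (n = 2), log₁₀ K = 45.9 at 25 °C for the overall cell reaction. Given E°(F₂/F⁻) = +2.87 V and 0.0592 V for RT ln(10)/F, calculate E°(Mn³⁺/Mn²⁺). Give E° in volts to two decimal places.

E°cell = (0.0592/n)·log K = (0.0592/2)(45.9) = +1.359 V.
Since F₂/F⁻ is the cathode and Mn³⁺/Mn²⁺ the anode, E°cell = E°(F₂/F⁻) − E°(Mn³⁺/Mn²⁺).
So E°(Mn³⁺/Mn²⁺) = E°(F₂/F⁻) − E°cell = (+2.87) − (+1.359) = +1.51 V.

+1.51 V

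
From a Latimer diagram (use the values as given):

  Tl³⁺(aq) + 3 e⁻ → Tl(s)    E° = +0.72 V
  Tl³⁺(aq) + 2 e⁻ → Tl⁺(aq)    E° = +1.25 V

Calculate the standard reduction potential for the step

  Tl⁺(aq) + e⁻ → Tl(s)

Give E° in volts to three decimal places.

Sequential free energies add, so n₃E°₃ = n₁E°₁ + n₂E°₂.
With n₃ = 3, and the known step contributing 2×(+1.25) V, the unknown satisfies 1·E° = 3×(+0.72) − 2×(+1.25) = -0.340.
E° = -0.340 / 1 = -0.340 V.

-0.340 V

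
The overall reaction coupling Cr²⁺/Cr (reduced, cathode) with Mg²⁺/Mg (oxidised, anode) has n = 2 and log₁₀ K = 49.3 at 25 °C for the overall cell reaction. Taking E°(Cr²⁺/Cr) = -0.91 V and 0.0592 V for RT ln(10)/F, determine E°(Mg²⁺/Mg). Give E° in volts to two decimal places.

-2.37 V

E°cell = (0.0592/n)·log K = (0.0592/2)(49.3) = +1.459 V.
Since Cr²⁺/Cr is the cathode and Mg²⁺/Mg the anode, E°cell = E°(Cr²⁺/Cr) − E°(Mg²⁺/Mg).
So E°(Mg²⁺/Mg) = E°(Cr²⁺/Cr) − E°cell = (-0.91) − (+1.459) = -2.37 V.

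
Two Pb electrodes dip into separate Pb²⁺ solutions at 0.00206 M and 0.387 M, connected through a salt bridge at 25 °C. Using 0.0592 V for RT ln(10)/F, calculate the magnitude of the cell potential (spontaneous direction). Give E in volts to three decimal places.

+0.067 V

For a concentration cell E°cell = 0. The 0.387 M side is the cathode (reduction is favoured where [Pb²⁺] is higher).
With n = 2, E = −(0.0592/2) log([Pb²⁺]ₐₙ/[Pb²⁺]꜀ₐₜ) = −(0.0592/2) log(0.00206/0.387) = −(0.0592/2)(-2.274) = +0.067 V.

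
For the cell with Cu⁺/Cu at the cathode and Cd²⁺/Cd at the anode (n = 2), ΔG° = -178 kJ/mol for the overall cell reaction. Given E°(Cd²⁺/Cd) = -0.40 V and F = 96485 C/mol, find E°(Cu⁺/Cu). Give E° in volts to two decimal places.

E°cell = −ΔG°/(nF) = −(-178×10³)/((2)(96485)) = +0.922 V.
Since Cu⁺/Cu is the cathode and Cd²⁺/Cd the anode, E°cell = E°(Cu⁺/Cu) − E°(Cd²⁺/Cd).
So E°(Cu⁺/Cu) = E°cell + E°(Cd²⁺/Cd) = +0.922 + (-0.40) = +0.52 V.

+0.52 V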